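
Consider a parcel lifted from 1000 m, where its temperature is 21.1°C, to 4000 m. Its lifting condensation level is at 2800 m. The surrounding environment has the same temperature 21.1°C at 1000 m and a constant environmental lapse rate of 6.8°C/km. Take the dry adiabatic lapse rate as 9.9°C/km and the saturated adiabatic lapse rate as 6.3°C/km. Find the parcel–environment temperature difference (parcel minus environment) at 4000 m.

Parcel:
  From 1000 m to 2800 m (dry): cools by 9.9 × 1.8 = 17.82°C, giving 3.28°C.
  From 2800 m to 4000 m (saturated): cools by 6.3 × 1.2 = 7.56°C, giving -4.28°C.
Environment:
  From 1000 m to 4000 m (environment): cools by 6.8 × 3 = 20.4°C, giving 0.7°C.
T_parcel − T_env = -4.28 − 0.7 = -4.98°C

-4.98°C (parcel cooler than environment)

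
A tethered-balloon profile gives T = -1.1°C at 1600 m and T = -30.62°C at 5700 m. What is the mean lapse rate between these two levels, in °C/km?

7.2°C/km

Γ = −ΔT/Δz = (-1.1 − (-30.62)) / (5700 − 1600) m
  = 29.52°C / 4.1 km = 7.2°C/km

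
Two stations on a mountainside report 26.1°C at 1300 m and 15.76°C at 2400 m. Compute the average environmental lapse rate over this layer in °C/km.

Γ = −ΔT/Δz = (26.1 − 15.76) / (2400 − 1300) m
  = 10.34°C / 1.1 km = 9.4°C/km

9.4°C/km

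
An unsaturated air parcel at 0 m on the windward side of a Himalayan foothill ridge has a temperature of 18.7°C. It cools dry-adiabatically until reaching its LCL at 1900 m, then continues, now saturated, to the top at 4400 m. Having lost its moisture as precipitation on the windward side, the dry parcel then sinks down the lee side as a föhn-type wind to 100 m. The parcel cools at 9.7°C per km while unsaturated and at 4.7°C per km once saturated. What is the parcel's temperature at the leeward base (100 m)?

30.23°C

From 0 m to 1900 m (dry): cools by 9.7 × 1.9 = 18.43°C, giving 0.27°C.
From 1900 m to 4400 m (saturated): cools by 4.7 × 2.5 = 11.75°C, giving -11.48°C.
From 4400 m to 100 m (dry descent): warms by 9.7 × 4.3 = 41.71°C, giving 30.23°C.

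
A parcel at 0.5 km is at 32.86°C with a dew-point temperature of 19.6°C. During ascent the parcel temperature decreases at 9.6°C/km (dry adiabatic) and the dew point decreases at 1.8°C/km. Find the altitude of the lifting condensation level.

2.2 km

T and T_d converge at 9.6 − 1.8 = 7.8°C per km
Height above start = (32.86 − 19.6) / 7.8 = 1.7 km
LCL altitude = 500 m + 1700 m = 2200 m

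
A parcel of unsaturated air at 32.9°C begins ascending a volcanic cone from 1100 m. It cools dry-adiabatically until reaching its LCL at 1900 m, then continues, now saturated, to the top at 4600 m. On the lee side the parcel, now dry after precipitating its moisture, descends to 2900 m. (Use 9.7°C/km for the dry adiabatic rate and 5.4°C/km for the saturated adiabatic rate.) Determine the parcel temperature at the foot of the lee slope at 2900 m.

27.05°C

1100–1900 m, dry: Δz = 0.8 km ⇒ ΔT = -7.76°C; T = 25.14°C
1900–4600 m, saturated: Δz = 2.7 km ⇒ ΔT = -14.58°C; T = 10.56°C
4600–2900 m, dry descent: Δz = 1.7 km ⇒ ΔT = +16.49°C; T = 27.05°C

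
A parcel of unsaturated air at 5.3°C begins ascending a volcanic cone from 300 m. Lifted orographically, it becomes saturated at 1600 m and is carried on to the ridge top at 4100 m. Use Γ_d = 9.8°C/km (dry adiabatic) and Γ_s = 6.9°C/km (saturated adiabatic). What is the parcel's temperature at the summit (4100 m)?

-24.69°C

From 300 m to 1600 m (dry): cools by 9.8 × 1.3 = 12.74°C, giving -7.44°C.
From 1600 m to 4100 m (saturated): cools by 6.9 × 2.5 = 17.25°C, giving -24.69°C.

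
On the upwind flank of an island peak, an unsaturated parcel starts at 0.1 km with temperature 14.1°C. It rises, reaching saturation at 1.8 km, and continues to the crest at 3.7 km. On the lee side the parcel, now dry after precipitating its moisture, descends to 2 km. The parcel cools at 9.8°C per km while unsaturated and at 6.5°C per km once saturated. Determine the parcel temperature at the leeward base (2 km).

100 → 1800 m (dry, 9.8°C/km): ΔT = -9.8 × 1.7 = -16.66°C → T = -2.56°C
1800 → 3700 m (saturated, 6.5°C/km): ΔT = -6.5 × 1.9 = -12.35°C → T = -14.91°C
3700 → 2000 m (dry descent, 9.8°C/km): ΔT = +9.8 × 1.7 = +16.66°C → T = 1.75°C

1.75°C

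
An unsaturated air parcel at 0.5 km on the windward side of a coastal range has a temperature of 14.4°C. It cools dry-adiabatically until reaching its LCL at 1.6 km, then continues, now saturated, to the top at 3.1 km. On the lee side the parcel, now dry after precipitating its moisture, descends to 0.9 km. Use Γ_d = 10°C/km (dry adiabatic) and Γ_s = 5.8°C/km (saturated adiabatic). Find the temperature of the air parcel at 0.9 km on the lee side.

16.7°C

Dry to 1600 m: -10 × 1.1 km = -11°C, so T = 3.4°C.
Saturated to 3100 m: -5.8 × 1.5 km = -8.7°C, so T = -5.3°C.
Dry descent to 900 m: +10 × 2.2 km = +22°C, so T = 16.7°C.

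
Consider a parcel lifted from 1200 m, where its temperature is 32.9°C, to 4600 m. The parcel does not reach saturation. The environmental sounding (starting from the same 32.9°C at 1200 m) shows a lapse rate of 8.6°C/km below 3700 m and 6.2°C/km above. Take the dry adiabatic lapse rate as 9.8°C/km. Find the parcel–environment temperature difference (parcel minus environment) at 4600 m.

-6.24°C (parcel cooler than environment)

Parcel:
  Dry to 4600 m: -9.8 × 3.4 km = -33.32°C, so T = -0.42°C.
Environment:
  Environment, lower layer to 3700 m: -8.6 × 2.5 km = -21.5°C, so T = 11.4°C.
  Environment, upper layer to 4600 m: -6.2 × 0.9 km = -5.58°C, so T = 5.82°C.
T_parcel − T_env = -0.42 − 5.82 = -6.24°C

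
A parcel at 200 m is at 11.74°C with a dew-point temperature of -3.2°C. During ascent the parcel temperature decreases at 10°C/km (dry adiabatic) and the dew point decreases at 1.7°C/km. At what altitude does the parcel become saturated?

2000 m

T and T_d converge at 10 − 1.7 = 8.3°C per km
Height above start = (11.74 − (-3.2)) / 8.3 = 1.8 km
LCL altitude = 200 m + 1800 m = 2000 m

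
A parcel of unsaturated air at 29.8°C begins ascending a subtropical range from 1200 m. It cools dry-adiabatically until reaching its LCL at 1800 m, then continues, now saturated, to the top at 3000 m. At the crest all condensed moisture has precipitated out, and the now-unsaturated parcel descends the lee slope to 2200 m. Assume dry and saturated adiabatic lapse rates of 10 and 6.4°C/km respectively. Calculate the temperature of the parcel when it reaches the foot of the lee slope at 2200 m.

1200–1800 m, dry: Δz = 0.6 km ⇒ ΔT = -6°C; T = 23.8°C
1800–3000 m, saturated: Δz = 1.2 km ⇒ ΔT = -7.68°C; T = 16.12°C
3000–2200 m, dry descent: Δz = 0.8 km ⇒ ΔT = +8°C; T = 24.12°C

24.12°C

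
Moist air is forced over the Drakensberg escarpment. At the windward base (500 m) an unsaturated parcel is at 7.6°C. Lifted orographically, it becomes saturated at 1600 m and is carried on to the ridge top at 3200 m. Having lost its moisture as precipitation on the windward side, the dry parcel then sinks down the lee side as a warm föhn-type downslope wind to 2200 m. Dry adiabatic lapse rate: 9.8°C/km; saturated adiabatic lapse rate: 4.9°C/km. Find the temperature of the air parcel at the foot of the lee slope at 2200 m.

-1.22°C

500 → 1600 m (dry, 9.8°C/km): ΔT = -9.8 × 1.1 = -10.78°C → T = -3.18°C
1600 → 3200 m (saturated, 4.9°C/km): ΔT = -4.9 × 1.6 = -7.84°C → T = -11.02°C
3200 → 2200 m (dry descent, 9.8°C/km): ΔT = +9.8 × 1 = +9.8°C → T = -1.22°C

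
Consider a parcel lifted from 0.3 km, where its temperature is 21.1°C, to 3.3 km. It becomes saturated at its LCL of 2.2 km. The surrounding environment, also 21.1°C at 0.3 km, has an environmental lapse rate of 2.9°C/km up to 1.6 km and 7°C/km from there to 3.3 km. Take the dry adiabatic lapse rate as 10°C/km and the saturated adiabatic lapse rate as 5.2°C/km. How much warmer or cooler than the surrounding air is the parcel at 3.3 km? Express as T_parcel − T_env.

-9.05°C (parcel cooler than environment)

Parcel:
  300–2200 m, dry: Δz = 1.9 km ⇒ ΔT = -19°C; T = 2.1°C
  2200–3300 m, saturated: Δz = 1.1 km ⇒ ΔT = -5.72°C; T = -3.62°C
Environment:
  300–1600 m, environment, lower layer: Δz = 1.3 km ⇒ ΔT = -3.77°C; T = 17.33°C
  1600–3300 m, environment, upper layer: Δz = 1.7 km ⇒ ΔT = -11.9°C; T = 5.43°C
T_parcel − T_env = -3.62 − 5.43 = -9.05°C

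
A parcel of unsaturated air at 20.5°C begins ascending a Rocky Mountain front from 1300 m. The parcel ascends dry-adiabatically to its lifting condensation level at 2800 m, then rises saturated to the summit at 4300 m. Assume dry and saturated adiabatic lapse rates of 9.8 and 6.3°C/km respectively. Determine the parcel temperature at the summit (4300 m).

-3.65°C

1300 → 2800 m (dry, 9.8°C/km): ΔT = -9.8 × 1.5 = -14.7°C → T = 5.8°C
2800 → 4300 m (saturated, 6.3°C/km): ΔT = -6.3 × 1.5 = -9.45°C → T = -3.65°C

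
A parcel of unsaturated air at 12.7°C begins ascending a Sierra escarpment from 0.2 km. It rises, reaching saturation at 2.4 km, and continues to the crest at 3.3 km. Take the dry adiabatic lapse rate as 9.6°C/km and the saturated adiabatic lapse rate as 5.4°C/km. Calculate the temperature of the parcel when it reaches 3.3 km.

Dry to 2400 m: -9.6 × 2.2 km = -21.12°C, so T = -8.42°C.
Saturated to 3300 m: -5.4 × 0.9 km = -4.86°C, so T = -13.28°C.

-13.28°C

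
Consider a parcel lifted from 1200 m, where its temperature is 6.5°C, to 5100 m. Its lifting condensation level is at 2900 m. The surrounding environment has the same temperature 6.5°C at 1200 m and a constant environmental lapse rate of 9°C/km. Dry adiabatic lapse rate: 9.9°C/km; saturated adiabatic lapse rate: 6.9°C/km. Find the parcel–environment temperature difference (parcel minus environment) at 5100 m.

Parcel:
  1200 → 2900 m (dry, 9.9°C/km): ΔT = -9.9 × 1.7 = -16.83°C → T = -10.33°C
  2900 → 5100 m (saturated, 6.9°C/km): ΔT = -6.9 × 2.2 = -15.18°C → T = -25.51°C
Environment:
  1200 → 5100 m (environment, 9°C/km): ΔT = -9 × 3.9 = -35.1°C → T = -28.6°C
T_parcel − T_env = -25.51 − (-28.6) = +3.09°C

+3.09°C (parcel warmer than environment)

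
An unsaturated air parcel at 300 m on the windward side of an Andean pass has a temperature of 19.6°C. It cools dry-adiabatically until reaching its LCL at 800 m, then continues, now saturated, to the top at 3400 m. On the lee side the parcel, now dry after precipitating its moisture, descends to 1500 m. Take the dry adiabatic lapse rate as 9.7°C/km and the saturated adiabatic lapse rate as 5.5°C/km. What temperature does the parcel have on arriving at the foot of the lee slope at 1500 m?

From 300 m to 800 m (dry): cools by 9.7 × 0.5 = 4.85°C, giving 14.75°C.
From 800 m to 3400 m (saturated): cools by 5.5 × 2.6 = 14.3°C, giving 0.45°C.
From 3400 m to 1500 m (dry descent): warms by 9.7 × 1.9 = 18.43°C, giving 18.88°C.

18.88°C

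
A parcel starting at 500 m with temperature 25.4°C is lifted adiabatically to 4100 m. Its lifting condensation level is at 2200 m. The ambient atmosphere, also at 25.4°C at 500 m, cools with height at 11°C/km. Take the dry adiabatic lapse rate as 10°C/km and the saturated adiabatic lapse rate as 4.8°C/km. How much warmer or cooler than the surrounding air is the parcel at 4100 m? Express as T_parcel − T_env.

+13.48°C (parcel warmer than environment)

Parcel:
  Dry to 2200 m: -10 × 1.7 km = -17°C, so T = 8.4°C.
  Saturated to 4100 m: -4.8 × 1.9 km = -9.12°C, so T = -0.72°C.
Environment:
  Environment to 4100 m: -11 × 3.6 km = -39.6°C, so T = -14.2°C.
T_parcel − T_env = -0.72 − (-14.2) = +13.48°C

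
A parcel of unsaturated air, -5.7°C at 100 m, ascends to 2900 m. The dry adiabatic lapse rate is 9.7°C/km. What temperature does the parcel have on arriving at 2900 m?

100–2900 m, dry adiabatic: Δz = 2.8 km ⇒ ΔT = -27.16°C; T = -32.86°C

-32.86°C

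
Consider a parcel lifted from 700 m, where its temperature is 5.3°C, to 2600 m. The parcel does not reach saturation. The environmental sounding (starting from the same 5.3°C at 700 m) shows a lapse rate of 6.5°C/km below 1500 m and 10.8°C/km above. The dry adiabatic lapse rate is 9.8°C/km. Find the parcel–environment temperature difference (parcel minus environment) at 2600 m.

Parcel:
  From 700 m to 2600 m (dry): cools by 9.8 × 1.9 = 18.62°C, giving -13.32°C.
Environment:
  From 700 m to 1500 m (environment, lower layer): cools by 6.5 × 0.8 = 5.2°C, giving 0.1°C.
  From 1500 m to 2600 m (environment, upper layer): cools by 10.8 × 1.1 = 11.88°C, giving -11.78°C.
T_parcel − T_env = -13.32 − (-11.78) = -1.54°C

-1.54°C (parcel cooler than environment)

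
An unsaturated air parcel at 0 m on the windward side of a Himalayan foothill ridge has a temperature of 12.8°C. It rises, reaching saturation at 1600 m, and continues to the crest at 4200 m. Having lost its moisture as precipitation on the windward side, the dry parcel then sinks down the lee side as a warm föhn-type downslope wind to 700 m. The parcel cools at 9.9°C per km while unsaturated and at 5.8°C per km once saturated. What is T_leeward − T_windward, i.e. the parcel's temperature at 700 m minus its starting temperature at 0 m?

+3.73°C

Dry to 1600 m: -9.9 × 1.6 km = -15.84°C, so T = -3.04°C.
Saturated to 4200 m: -5.8 × 2.6 km = -15.08°C, so T = -18.12°C.
Dry descent to 700 m: +9.9 × 3.5 km = +34.65°C, so T = 16.53°C.
Net change vs windward start: 16.53 − 12.8 = +3.73°C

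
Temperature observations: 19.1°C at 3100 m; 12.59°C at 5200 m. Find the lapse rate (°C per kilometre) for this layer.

3.1°C/km

Γ = −ΔT/Δz = (19.1 − 12.59) / (5200 − 3100) m
  = 6.51°C / 2.1 km = 3.1°C/km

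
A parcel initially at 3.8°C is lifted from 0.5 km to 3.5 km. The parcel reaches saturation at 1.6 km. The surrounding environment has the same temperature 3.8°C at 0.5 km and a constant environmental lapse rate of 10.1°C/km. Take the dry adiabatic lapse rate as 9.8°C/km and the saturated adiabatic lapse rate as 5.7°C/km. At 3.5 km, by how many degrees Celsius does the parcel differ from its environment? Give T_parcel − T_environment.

Parcel:
  500 → 1600 m (dry, 9.8°C/km): ΔT = -9.8 × 1.1 = -10.78°C → T = -6.98°C
  1600 → 3500 m (saturated, 5.7°C/km): ΔT = -5.7 × 1.9 = -10.83°C → T = -17.81°C
Environment:
  500 → 3500 m (environment, 10.1°C/km): ΔT = -10.1 × 3 = -30.3°C → T = -26.5°C
T_parcel − T_env = -17.81 − (-26.5) = +8.69°C

+8.69°C (parcel warmer than environment)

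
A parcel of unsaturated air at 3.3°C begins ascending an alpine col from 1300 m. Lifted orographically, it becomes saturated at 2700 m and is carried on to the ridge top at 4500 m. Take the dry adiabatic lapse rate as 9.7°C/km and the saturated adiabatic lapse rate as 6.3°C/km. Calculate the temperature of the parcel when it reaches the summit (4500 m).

1300 → 2700 m (dry, 9.7°C/km): ΔT = -9.7 × 1.4 = -13.58°C → T = -10.28°C
2700 → 4500 m (saturated, 6.3°C/km): ΔT = -6.3 × 1.8 = -11.34°C → T = -21.62°C

-21.62°C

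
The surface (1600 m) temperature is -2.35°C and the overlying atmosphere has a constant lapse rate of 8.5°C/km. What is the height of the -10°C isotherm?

2500 m

Height above start = (-2.35 − (-10)) / 8.5 = 0.9 km
Altitude = 1600 m + 900 m = 2500 m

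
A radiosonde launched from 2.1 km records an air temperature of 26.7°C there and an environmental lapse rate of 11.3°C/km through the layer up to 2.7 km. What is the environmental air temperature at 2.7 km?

2100–2700 m, environmental: Δz = 0.6 km ⇒ ΔT = -6.78°C; T = 19.92°C

19.92°C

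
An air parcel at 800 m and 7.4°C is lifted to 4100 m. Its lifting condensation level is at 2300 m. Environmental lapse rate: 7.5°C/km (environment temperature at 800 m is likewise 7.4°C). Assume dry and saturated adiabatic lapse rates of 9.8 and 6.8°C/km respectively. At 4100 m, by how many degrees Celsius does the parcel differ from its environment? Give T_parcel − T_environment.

-2.19°C (parcel cooler than environment)

Parcel:
  From 800 m to 2300 m (dry): cools by 9.8 × 1.5 = 14.7°C, giving -7.3°C.
  From 2300 m to 4100 m (saturated): cools by 6.8 × 1.8 = 12.24°C, giving -19.54°C.
Environment:
  From 800 m to 4100 m (environment): cools by 7.5 × 3.3 = 24.75°C, giving -17.35°C.
T_parcel − T_env = -19.54 − (-17.35) = -2.19°C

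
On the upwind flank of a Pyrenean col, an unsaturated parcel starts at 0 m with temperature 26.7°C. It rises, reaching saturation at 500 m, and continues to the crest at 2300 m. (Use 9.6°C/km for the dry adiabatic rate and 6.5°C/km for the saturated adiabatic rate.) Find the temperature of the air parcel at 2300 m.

Dry to 500 m: -9.6 × 0.5 km = -4.8°C, so T = 21.9°C.
Saturated to 2300 m: -6.5 × 1.8 km = -11.7°C, so T = 10.2°C.

10.2°C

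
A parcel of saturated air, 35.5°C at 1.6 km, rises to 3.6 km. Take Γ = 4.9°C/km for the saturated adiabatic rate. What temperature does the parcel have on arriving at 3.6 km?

Saturated adiabatic to 3600 m: -4.9 × 2 km = -9.8°C, so T = 25.7°C.

25.7°C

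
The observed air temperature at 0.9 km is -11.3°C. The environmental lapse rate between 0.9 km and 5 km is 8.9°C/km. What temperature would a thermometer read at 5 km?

-47.79°C

900 → 5000 m (environmental, 8.9°C/km): ΔT = -8.9 × 4.1 = -36.49°C → T = -47.79°C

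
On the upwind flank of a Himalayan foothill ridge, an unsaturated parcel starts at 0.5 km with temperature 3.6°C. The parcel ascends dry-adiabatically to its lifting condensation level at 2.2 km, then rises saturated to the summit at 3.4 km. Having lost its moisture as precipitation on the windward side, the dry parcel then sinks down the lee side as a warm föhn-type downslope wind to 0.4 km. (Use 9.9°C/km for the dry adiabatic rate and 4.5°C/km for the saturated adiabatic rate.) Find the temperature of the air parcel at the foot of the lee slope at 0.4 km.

Dry to 2200 m: -9.9 × 1.7 km = -16.83°C, so T = -13.23°C.
Saturated to 3400 m: -4.5 × 1.2 km = -5.4°C, so T = -18.63°C.
Dry descent to 400 m: +9.9 × 3 km = +29.7°C, so T = 11.07°C.

11.07°C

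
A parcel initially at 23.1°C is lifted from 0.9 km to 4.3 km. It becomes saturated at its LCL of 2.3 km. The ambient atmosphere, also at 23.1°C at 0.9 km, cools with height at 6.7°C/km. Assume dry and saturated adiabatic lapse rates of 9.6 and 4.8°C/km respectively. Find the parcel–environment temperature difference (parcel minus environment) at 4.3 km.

-0.26°C (parcel cooler than environment)

Parcel:
  900 → 2300 m (dry, 9.6°C/km): ΔT = -9.6 × 1.4 = -13.44°C → T = 9.66°C
  2300 → 4300 m (saturated, 4.8°C/km): ΔT = -4.8 × 2 = -9.6°C → T = 0.06°C
Environment:
  900 → 4300 m (environment, 6.7°C/km): ΔT = -6.7 × 3.4 = -22.78°C → T = 0.32°C
T_parcel − T_env = 0.06 − 0.32 = -0.26°C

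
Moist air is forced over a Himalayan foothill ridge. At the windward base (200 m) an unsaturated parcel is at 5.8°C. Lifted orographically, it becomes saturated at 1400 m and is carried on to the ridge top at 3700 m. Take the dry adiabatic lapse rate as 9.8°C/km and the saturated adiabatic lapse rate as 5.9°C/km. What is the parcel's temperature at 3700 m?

-19.53°C

From 200 m to 1400 m (dry): cools by 9.8 × 1.2 = 11.76°C, giving -5.96°C.
From 1400 m to 3700 m (saturated): cools by 5.9 × 2.3 = 13.57°C, giving -19.53°C.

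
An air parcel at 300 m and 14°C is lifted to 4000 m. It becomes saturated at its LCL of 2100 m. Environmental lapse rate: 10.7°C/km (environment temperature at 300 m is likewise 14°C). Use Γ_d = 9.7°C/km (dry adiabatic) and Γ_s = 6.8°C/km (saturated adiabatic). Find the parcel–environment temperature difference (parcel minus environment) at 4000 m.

+9.21°C (parcel warmer than environment)

Parcel:
  300–2100 m, dry: Δz = 1.8 km ⇒ ΔT = -17.46°C; T = -3.46°C
  2100–4000 m, saturated: Δz = 1.9 km ⇒ ΔT = -12.92°C; T = -16.38°C
Environment:
  300–4000 m, environment: Δz = 3.7 km ⇒ ΔT = -39.59°C; T = -25.59°C
T_parcel − T_env = -16.38 − (-25.59) = +9.21°C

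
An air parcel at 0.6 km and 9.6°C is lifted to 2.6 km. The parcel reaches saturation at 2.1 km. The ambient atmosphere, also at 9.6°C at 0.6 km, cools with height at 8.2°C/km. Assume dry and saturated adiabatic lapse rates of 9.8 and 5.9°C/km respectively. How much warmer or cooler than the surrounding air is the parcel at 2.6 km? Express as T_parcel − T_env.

Parcel:
  From 600 m to 2100 m (dry): cools by 9.8 × 1.5 = 14.7°C, giving -5.1°C.
  From 2100 m to 2600 m (saturated): cools by 5.9 × 0.5 = 2.95°C, giving -8.05°C.
Environment:
  From 600 m to 2600 m (environment): cools by 8.2 × 2 = 16.4°C, giving -6.8°C.
T_parcel − T_env = -8.05 − (-6.8) = -1.25°C

-1.25°C (parcel cooler than environment)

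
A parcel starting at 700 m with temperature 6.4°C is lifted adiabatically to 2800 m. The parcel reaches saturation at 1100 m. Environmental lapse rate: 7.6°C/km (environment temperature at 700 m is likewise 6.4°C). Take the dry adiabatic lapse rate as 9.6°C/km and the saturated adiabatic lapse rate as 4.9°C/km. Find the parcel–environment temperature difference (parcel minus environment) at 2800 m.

Parcel:
  From 700 m to 1100 m (dry): cools by 9.6 × 0.4 = 3.84°C, giving 2.56°C.
  From 1100 m to 2800 m (saturated): cools by 4.9 × 1.7 = 8.33°C, giving -5.77°C.
Environment:
  From 700 m to 2800 m (environment): cools by 7.6 × 2.1 = 15.96°C, giving -9.56°C.
T_parcel − T_env = -5.77 − (-9.56) = +3.79°C

+3.79°C (parcel warmer than environment)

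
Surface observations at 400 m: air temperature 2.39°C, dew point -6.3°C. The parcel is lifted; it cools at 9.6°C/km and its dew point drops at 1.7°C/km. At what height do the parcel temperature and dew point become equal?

T and T_d converge at 9.6 − 1.7 = 7.9°C per km
Height above start = (2.39 − (-6.3)) / 7.9 = 1.1 km
LCL altitude = 400 m + 1100 m = 1500 m

1500 m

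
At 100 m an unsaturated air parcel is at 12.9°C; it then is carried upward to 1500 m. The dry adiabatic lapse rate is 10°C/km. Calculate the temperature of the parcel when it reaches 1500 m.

Dry adiabatic to 1500 m: -10 × 1.4 km = -14°C, so T = -1.1°C.

-1.1°C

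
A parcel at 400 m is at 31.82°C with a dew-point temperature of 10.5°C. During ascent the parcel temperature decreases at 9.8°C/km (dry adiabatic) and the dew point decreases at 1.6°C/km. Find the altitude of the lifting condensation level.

T and T_d converge at 9.8 − 1.6 = 8.2°C per km
Height above start = (31.82 − 10.5) / 8.2 = 2.6 km
LCL altitude = 400 m + 2600 m = 3000 m

3000 m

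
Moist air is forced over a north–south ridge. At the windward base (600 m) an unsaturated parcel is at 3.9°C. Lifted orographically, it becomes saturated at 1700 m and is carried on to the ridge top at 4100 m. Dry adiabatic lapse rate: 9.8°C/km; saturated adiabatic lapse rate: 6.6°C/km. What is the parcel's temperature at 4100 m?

Dry to 1700 m: -9.8 × 1.1 km = -10.78°C, so T = -6.88°C.
Saturated to 4100 m: -6.6 × 2.4 km = -15.84°C, so T = -22.72°C.

-22.72°C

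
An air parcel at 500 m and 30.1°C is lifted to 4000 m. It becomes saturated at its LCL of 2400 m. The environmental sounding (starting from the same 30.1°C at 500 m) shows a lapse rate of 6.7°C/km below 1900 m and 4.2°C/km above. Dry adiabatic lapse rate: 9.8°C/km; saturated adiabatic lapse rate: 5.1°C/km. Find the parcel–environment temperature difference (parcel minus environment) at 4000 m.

-8.58°C (parcel cooler than environment)

Parcel:
  500 → 2400 m (dry, 9.8°C/km): ΔT = -9.8 × 1.9 = -18.62°C → T = 11.48°C
  2400 → 4000 m (saturated, 5.1°C/km): ΔT = -5.1 × 1.6 = -8.16°C → T = 3.32°C
Environment:
  500 → 1900 m (environment, lower layer, 6.7°C/km): ΔT = -6.7 × 1.4 = -9.38°C → T = 20.72°C
  1900 → 4000 m (environment, upper layer, 4.2°C/km): ΔT = -4.2 × 2.1 = -8.82°C → T = 11.9°C
T_parcel − T_env = 3.32 − 11.9 = -8.58°C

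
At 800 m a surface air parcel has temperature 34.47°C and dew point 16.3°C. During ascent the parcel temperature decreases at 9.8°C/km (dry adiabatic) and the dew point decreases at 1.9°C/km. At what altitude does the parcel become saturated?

3100 m

T and T_d converge at 9.8 − 1.9 = 7.9°C per km
Height above start = (34.47 − 16.3) / 7.9 = 2.3 km
LCL altitude = 800 m + 2300 m = 3100 m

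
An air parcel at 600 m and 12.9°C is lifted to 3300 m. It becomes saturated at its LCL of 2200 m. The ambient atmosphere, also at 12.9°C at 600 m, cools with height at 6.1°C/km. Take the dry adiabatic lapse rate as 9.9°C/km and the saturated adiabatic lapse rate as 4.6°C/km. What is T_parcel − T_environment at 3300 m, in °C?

Parcel:
  From 600 m to 2200 m (dry): cools by 9.9 × 1.6 = 15.84°C, giving -2.94°C.
  From 2200 m to 3300 m (saturated): cools by 4.6 × 1.1 = 5.06°C, giving -8°C.
Environment:
  From 600 m to 3300 m (environment): cools by 6.1 × 2.7 = 16.47°C, giving -3.57°C.
T_parcel − T_env = -8 − (-3.57) = -4.43°C

-4.43°C (parcel cooler than environment)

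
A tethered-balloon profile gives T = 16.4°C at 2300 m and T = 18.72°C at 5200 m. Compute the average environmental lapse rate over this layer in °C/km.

-0.8°C/km

Γ = −ΔT/Δz = (16.4 − 18.72) / (5200 − 2300) m
  = -2.32°C / 2.9 km = -0.8°C/km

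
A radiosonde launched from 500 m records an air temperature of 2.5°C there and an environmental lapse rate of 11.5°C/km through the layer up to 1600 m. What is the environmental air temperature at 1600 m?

-10.15°C

500 → 1600 m (environmental, 11.5°C/km): ΔT = -11.5 × 1.1 = -12.65°C → T = -10.15°C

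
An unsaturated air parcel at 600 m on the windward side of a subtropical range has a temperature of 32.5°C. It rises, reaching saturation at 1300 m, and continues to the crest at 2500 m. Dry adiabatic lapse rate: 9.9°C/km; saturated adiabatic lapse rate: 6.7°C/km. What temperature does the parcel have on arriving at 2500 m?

600–1300 m, dry: Δz = 0.7 km ⇒ ΔT = -6.93°C; T = 25.57°C
1300–2500 m, saturated: Δz = 1.2 km ⇒ ΔT = -8.04°C; T = 17.53°C

17.53°C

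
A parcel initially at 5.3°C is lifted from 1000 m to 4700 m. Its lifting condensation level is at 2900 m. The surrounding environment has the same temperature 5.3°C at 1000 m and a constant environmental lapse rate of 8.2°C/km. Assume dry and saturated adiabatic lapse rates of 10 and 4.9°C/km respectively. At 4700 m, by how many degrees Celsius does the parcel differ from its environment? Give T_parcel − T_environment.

Parcel:
  1000–2900 m, dry: Δz = 1.9 km ⇒ ΔT = -19°C; T = -13.7°C
  2900–4700 m, saturated: Δz = 1.8 km ⇒ ΔT = -8.82°C; T = -22.52°C
Environment:
  1000–4700 m, environment: Δz = 3.7 km ⇒ ΔT = -30.34°C; T = -25.04°C
T_parcel − T_env = -22.52 − (-25.04) = +2.52°C

+2.52°C (parcel warmer than environment)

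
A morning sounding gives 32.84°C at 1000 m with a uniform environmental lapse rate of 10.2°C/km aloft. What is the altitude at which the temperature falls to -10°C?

5200 m

Height above start = (32.84 − (-10)) / 10.2 = 4.2 km
Altitude = 1000 m + 4200 m = 5200 m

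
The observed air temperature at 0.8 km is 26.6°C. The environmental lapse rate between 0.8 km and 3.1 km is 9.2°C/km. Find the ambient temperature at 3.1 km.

Environmental to 3100 m: -9.2 × 2.3 km = -21.16°C, so T = 5.44°C.

5.44°C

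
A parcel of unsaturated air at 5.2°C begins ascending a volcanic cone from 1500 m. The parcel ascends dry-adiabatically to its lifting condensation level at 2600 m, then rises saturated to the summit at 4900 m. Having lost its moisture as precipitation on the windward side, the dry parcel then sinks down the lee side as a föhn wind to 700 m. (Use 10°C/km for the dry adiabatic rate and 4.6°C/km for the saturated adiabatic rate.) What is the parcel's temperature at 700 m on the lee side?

Dry to 2600 m: -10 × 1.1 km = -11°C, so T = -5.8°C.
Saturated to 4900 m: -4.6 × 2.3 km = -10.58°C, so T = -16.38°C.
Dry descent to 700 m: +10 × 4.2 km = +42°C, so T = 25.62°C.

25.62°C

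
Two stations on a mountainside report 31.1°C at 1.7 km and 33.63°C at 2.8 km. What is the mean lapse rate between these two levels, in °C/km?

Γ = −ΔT/Δz = (31.1 − 33.63) / (2800 − 1700) m
  = -2.53°C / 1.1 km = -2.3°C/km

-2.3°C/km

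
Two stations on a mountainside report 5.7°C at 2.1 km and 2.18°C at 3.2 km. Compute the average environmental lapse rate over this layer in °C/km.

3.2°C/km

Γ = −ΔT/Δz = (5.7 − 2.18) / (3200 − 2100) m
  = 3.52°C / 1.1 km = 3.2°C/km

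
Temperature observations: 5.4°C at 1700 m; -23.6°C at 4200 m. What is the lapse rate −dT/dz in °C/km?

11.6°C/km

Γ = −ΔT/Δz = (5.4 − (-23.6)) / (4200 − 1700) m
  = 29°C / 2.5 km = 11.6°C/km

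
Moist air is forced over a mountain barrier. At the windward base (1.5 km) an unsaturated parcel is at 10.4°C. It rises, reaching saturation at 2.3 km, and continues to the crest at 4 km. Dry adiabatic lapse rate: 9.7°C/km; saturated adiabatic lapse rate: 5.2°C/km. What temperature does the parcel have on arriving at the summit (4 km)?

1500 → 2300 m (dry, 9.7°C/km): ΔT = -9.7 × 0.8 = -7.76°C → T = 2.64°C
2300 → 4000 m (saturated, 5.2°C/km): ΔT = -5.2 × 1.7 = -8.84°C → T = -6.2°C

-6.2°C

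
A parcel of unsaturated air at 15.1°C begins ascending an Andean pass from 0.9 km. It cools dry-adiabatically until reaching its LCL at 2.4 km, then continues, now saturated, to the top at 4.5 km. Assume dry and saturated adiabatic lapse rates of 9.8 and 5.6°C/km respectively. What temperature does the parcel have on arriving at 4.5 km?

From 900 m to 2400 m (dry): cools by 9.8 × 1.5 = 14.7°C, giving 0.4°C.
From 2400 m to 4500 m (saturated): cools by 5.6 × 2.1 = 11.76°C, giving -11.36°C.

-11.36°C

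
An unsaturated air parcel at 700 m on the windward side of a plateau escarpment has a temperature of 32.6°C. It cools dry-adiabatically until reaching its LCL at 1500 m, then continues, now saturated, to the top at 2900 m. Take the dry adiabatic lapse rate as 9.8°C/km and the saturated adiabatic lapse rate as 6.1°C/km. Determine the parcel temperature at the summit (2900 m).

16.22°C

700–1500 m, dry: Δz = 0.8 km ⇒ ΔT = -7.84°C; T = 24.76°C
1500–2900 m, saturated: Δz = 1.4 km ⇒ ΔT = -8.54°C; T = 16.22°C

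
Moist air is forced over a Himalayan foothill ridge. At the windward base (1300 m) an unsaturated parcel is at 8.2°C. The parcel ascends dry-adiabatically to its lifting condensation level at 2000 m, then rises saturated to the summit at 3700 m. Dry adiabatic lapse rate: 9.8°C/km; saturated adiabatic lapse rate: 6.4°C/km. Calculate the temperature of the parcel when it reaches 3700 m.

-9.54°C

Dry to 2000 m: -9.8 × 0.7 km = -6.86°C, so T = 1.34°C.
Saturated to 3700 m: -6.4 × 1.7 km = -10.88°C, so T = -9.54°C.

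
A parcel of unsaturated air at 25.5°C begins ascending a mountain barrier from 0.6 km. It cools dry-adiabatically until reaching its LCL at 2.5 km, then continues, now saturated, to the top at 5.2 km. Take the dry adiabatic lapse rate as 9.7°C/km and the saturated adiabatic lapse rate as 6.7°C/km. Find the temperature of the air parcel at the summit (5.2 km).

-11.02°C

600 → 2500 m (dry, 9.7°C/km): ΔT = -9.7 × 1.9 = -18.43°C → T = 7.07°C
2500 → 5200 m (saturated, 6.7°C/km): ΔT = -6.7 × 2.7 = -18.09°C → T = -11.02°C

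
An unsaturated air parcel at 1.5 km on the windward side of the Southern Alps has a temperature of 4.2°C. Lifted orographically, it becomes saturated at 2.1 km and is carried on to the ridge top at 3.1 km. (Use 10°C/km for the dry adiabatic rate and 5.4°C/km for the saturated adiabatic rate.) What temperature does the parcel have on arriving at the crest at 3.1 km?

-7.2°C

1500 → 2100 m (dry, 10°C/km): ΔT = -10 × 0.6 = -6°C → T = -1.8°C
2100 → 3100 m (saturated, 5.4°C/km): ΔT = -5.4 × 1 = -5.4°C → T = -7.2°C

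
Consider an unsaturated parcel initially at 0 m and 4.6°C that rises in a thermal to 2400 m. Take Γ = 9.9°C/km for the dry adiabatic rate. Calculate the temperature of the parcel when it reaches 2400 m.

From 0 m to 2400 m (dry adiabatic): cools by 9.9 × 2.4 = 23.76°C, giving -19.16°C.

-19.16°C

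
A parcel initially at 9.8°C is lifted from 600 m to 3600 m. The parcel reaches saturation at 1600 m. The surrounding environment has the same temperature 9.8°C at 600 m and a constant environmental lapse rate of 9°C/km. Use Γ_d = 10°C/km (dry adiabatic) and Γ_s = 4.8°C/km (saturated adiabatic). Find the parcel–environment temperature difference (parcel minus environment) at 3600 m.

Parcel:
  Dry to 1600 m: -10 × 1 km = -10°C, so T = -0.2°C.
  Saturated to 3600 m: -4.8 × 2 km = -9.6°C, so T = -9.8°C.
Environment:
  Environment to 3600 m: -9 × 3 km = -27°C, so T = -17.2°C.
T_parcel − T_env = -9.8 − (-17.2) = +7.4°C

+7.4°C (parcel warmer than environment)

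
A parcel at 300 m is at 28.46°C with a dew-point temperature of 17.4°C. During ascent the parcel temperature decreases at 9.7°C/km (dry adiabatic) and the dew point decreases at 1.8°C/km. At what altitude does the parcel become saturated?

1700 m

T and T_d converge at 9.7 − 1.8 = 7.9°C per km
Height above start = (28.46 − 17.4) / 7.9 = 1.4 km
LCL altitude = 300 m + 1400 m = 1700 m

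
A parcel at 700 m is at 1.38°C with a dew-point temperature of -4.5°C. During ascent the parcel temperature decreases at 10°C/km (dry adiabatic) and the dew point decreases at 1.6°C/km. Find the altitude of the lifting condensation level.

1400 m

T and T_d converge at 10 − 1.6 = 8.4°C per km
Height above start = (1.38 − (-4.5)) / 8.4 = 0.7 km
LCL altitude = 700 m + 700 m = 1400 m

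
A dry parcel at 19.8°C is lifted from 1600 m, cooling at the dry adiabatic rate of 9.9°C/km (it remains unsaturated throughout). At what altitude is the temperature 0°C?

3600 m

Height above start = (19.8 − 0) / 9.9 = 2 km
Altitude = 1600 m + 2000 m = 3600 m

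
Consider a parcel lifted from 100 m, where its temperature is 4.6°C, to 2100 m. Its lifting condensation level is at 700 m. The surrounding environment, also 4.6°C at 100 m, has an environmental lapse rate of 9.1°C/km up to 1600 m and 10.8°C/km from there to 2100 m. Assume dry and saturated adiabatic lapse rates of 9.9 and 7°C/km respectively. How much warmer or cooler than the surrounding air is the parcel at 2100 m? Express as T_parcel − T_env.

+3.31°C (parcel warmer than environment)

Parcel:
  From 100 m to 700 m (dry): cools by 9.9 × 0.6 = 5.94°C, giving -1.34°C.
  From 700 m to 2100 m (saturated): cools by 7 × 1.4 = 9.8°C, giving -11.14°C.
Environment:
  From 100 m to 1600 m (environment, lower layer): cools by 9.1 × 1.5 = 13.65°C, giving -9.05°C.
  From 1600 m to 2100 m (environment, upper layer): cools by 10.8 × 0.5 = 5.4°C, giving -14.45°C.
T_parcel − T_env = -11.14 − (-14.45) = +3.31°C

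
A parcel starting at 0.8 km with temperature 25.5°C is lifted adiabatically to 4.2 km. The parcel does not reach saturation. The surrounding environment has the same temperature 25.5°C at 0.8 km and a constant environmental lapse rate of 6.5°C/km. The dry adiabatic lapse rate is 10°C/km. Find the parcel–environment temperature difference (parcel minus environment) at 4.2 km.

Parcel:
  Dry to 4200 m: -10 × 3.4 km = -34°C, so T = -8.5°C.
Environment:
  Environment to 4200 m: -6.5 × 3.4 km = -22.1°C, so T = 3.4°C.
T_parcel − T_env = -8.5 − 3.4 = -11.9°C

-11.9°C (parcel cooler than environment)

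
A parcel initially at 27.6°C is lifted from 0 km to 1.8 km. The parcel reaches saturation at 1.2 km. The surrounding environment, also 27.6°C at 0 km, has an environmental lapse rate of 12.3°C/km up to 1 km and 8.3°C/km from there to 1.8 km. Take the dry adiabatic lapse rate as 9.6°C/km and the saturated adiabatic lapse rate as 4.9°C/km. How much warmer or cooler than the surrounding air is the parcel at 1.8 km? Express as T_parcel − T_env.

+4.48°C (parcel warmer than environment)

Parcel:
  Dry to 1200 m: -9.6 × 1.2 km = -11.52°C, so T = 16.08°C.
  Saturated to 1800 m: -4.9 × 0.6 km = -2.94°C, so T = 13.14°C.
Environment:
  Environment, lower layer to 1000 m: -12.3 × 1 km = -12.3°C, so T = 15.3°C.
  Environment, upper layer to 1800 m: -8.3 × 0.8 km = -6.64°C, so T = 8.66°C.
T_parcel − T_env = 13.14 − 8.66 = +4.48°C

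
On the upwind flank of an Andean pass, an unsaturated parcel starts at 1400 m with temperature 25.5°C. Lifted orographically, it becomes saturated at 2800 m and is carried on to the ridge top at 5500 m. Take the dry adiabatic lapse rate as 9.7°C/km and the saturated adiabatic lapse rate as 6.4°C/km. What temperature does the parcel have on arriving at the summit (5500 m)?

1400–2800 m, dry: Δz = 1.4 km ⇒ ΔT = -13.58°C; T = 11.92°C
2800–5500 m, saturated: Δz = 2.7 km ⇒ ΔT = -17.28°C; T = -5.36°C

-5.36°C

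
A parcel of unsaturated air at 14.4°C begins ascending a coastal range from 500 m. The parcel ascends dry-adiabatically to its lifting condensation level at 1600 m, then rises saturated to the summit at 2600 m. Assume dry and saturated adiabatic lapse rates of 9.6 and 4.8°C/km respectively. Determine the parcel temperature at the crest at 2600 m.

-0.96°C

Dry to 1600 m: -9.6 × 1.1 km = -10.56°C, so T = 3.84°C.
Saturated to 2600 m: -4.8 × 1 km = -4.8°C, so T = -0.96°C.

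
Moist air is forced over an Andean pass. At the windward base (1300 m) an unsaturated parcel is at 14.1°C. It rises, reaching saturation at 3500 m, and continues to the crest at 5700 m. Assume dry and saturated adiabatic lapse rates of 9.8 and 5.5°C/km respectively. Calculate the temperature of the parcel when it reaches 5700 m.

-19.56°C

Dry to 3500 m: -9.8 × 2.2 km = -21.56°C, so T = -7.46°C.
Saturated to 5700 m: -5.5 × 2.2 km = -12.1°C, so T = -19.56°C.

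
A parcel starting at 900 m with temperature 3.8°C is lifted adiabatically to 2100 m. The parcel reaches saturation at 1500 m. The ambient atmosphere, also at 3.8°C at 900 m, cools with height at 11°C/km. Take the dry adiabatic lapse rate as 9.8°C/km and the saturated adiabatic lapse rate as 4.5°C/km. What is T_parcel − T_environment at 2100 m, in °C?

Parcel:
  From 900 m to 1500 m (dry): cools by 9.8 × 0.6 = 5.88°C, giving -2.08°C.
  From 1500 m to 2100 m (saturated): cools by 4.5 × 0.6 = 2.7°C, giving -4.78°C.
Environment:
  From 900 m to 2100 m (environment): cools by 11 × 1.2 = 13.2°C, giving -9.4°C.
T_parcel − T_env = -4.78 − (-9.4) = +4.62°C

+4.62°C (parcel warmer than environment)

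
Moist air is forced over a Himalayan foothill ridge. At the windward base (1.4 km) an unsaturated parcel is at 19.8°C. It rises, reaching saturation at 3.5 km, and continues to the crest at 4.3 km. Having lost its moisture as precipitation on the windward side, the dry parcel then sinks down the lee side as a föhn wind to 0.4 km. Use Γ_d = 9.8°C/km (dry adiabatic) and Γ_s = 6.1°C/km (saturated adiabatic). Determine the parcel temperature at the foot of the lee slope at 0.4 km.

1400–3500 m, dry: Δz = 2.1 km ⇒ ΔT = -20.58°C; T = -0.78°C
3500–4300 m, saturated: Δz = 0.8 km ⇒ ΔT = -4.88°C; T = -5.66°C
4300–400 m, dry descent: Δz = 3.9 km ⇒ ΔT = +38.22°C; T = 32.56°C

32.56°C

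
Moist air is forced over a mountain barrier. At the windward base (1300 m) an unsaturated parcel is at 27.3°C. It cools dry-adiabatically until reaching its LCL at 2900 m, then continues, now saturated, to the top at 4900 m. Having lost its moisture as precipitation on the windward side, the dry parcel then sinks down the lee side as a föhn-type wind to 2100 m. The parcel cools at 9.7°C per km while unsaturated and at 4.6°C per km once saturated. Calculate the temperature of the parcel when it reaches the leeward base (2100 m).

29.74°C

From 1300 m to 2900 m (dry): cools by 9.7 × 1.6 = 15.52°C, giving 11.78°C.
From 2900 m to 4900 m (saturated): cools by 4.6 × 2 = 9.2°C, giving 2.58°C.
From 4900 m to 2100 m (dry descent): warms by 9.7 × 2.8 = 27.16°C, giving 29.74°C.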